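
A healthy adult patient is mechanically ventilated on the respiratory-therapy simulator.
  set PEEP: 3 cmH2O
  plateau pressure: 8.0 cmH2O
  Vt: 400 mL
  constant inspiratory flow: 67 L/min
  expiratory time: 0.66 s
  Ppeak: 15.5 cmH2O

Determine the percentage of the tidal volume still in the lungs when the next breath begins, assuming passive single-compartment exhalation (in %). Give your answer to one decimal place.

Flow: 67 L/min ÷ 60 = 1.1167 L/s.
R = (PIP − Pplat)/V̇ = (15.5 − 8.0) / 1.1167 = 7.5/1.1167 = 6.716 cmH2O·s/L.
C = Vt/(Pplat − PEEP) = 400.0 / (8.0 − 3) = 400.0/5.0 = 80.0 mL/cmH2O.
τ = R × C = 6.716 × 0.08 L/cmH2O = 0.5373 s.
Fraction remaining at end-expiration = e^(−Te/τ) = e^(−0.66/0.5373) = 0.2928 → 29.28%.

29.3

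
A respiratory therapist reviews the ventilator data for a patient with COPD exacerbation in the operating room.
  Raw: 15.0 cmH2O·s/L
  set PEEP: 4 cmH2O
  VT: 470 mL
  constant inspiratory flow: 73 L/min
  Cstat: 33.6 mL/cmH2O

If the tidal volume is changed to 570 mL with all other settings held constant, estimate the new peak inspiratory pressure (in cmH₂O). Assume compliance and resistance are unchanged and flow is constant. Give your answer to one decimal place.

Flow: 73 L/min ÷ 60 = 1.2167 L/s.
PIP = Vt/C + R·V̇ + PEEP (constant-flow equation of motion).
Only the elastic term changes: ΔPIP = ΔVt / C = (570 − 470) / 33.6 = 2.976 cmH2O.
Original PIP = 470/33.6 + 15.0×1.2167 + 4 = 36.239 cmH2O; new PIP = 36.239 + (2.976) = 39.215 cmH2O.

39.2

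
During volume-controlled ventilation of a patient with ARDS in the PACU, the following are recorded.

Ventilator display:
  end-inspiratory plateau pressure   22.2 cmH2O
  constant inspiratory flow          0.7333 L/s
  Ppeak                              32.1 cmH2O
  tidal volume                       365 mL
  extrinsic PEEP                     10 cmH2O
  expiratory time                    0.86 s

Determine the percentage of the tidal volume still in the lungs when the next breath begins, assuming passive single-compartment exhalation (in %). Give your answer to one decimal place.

R = (PIP − Pplat)/V̇ = (32.1 − 22.2) / 0.7333 = 9.9/0.7333 = 13.501 cmH2O·s/L.
C = Vt/(Pplat − PEEP) = 365.0 / (22.2 − 10) = 365.0/12.2 = 29.918 mL/cmH2O.
τ = R × C = 13.501 × 0.02992 L/cmH2O = 0.4039 s.
Fraction remaining at end-expiration = e^(−Te/τ) = e^(−0.86/0.4039) = 0.1189 → 11.89%.

11.9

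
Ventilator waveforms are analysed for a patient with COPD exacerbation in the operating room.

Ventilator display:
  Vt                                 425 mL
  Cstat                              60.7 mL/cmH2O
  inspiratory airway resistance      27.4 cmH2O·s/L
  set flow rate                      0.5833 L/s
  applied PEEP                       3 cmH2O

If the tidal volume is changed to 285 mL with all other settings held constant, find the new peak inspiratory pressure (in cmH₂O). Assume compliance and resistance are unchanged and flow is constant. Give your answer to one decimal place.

23.7

PIP = Vt/C + R·V̇ + PEEP (constant-flow equation of motion).
Only the elastic term changes: ΔPIP = ΔVt / C = (285 − 425) / 60.7 = -2.306 cmH2O.
Original PIP = 425/60.7 + 27.4×0.5833 + 3 = 25.984 cmH2O; new PIP = 25.984 + (-2.306) = 23.678 cmH2O.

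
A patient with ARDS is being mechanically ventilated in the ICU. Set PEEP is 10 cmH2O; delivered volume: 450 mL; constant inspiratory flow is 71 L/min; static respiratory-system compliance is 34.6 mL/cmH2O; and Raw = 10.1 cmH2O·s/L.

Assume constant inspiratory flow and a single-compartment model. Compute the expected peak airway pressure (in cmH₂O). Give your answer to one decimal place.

35.0

Flow: 71 L/min ÷ 60 = 1.1833 L/s.
Equation of motion (constant flow): PIP = Vt/C + R·V̇ + PEEP.
PIP = 450/34.6 + 10.1×1.1833 + 10 = 13.006 + 11.951 + 10 = 34.957 cmH2O.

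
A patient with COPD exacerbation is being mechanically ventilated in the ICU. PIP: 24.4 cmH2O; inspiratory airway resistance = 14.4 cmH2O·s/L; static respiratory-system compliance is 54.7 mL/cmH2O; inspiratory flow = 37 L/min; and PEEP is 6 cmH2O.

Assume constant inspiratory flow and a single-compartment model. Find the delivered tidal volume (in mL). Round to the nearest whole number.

Flow: 37 L/min ÷ 60 = 0.6167 L/s.
Equation of motion (constant flow): PIP = Vt/C + R·V̇ + PEEP.
Vt/C = PIP − R·V̇ − PEEP = 24.4 − 8.88 − 6 = 9.52 cmH2O.
Vt = C × 9.52 = 54.7 × 9.52 = 520.74 mL.

521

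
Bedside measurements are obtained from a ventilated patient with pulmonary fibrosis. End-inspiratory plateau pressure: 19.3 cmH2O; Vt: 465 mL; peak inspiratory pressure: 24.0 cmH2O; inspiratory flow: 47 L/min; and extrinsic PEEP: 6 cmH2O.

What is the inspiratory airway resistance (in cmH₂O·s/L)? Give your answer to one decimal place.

6.0

Flow: 47 L/min ÷ 60 = 0.7833 L/s.
Raw = (PIP − Pplat) / flow = (24.0 − 19.3) / 0.7833 = 4.7 / 0.7833 = 6.0 cmH2O·s/L.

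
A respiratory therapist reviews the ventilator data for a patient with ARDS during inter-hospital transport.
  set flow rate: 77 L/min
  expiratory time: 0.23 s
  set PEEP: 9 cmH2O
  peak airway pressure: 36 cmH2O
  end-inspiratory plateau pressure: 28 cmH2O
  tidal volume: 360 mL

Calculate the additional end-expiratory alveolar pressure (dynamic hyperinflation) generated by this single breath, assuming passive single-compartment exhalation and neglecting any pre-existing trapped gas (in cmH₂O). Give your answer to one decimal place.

2.7

Flow: 77 L/min ÷ 60 = 1.2833 L/s.
R = (PIP − Pplat)/V̇ = (36 − 28) / 1.2833 = 8.0/1.2833 = 6.234 cmH2O·s/L.
C = Vt/(Pplat − PEEP) = 360.0 / (28 − 9) = 360.0/19.0 = 18.947 mL/cmH2O.
τ = R × C = 6.234 × 0.01895 L/cmH2O = 0.1181 s.
Fraction remaining = e^(−Te/τ) = e^(−0.23/0.1181) = 0.1426; trapped volume = 360.0 × 0.1426 = 51.336 mL.
Additional alveolar pressure from trapping ≈ V_trapped / C = 51.336 / 18.947 = 2.709 cmH2O.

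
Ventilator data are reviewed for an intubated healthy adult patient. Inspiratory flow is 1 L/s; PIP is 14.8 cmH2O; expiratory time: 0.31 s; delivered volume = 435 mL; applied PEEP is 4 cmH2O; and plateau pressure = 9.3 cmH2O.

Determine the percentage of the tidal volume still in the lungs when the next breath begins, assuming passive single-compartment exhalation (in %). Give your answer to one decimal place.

R = (PIP − Pplat)/V̇ = (14.8 − 9.3) / 1 = 5.5/1 = 5.5 cmH2O·s/L.
C = Vt/(Pplat − PEEP) = 435.0 / (9.3 − 4) = 435.0/5.3 = 82.075 mL/cmH2O.
τ = R × C = 5.5 × 0.08208 L/cmH2O = 0.4514 s.
Fraction remaining at end-expiration = e^(−Te/τ) = e^(−0.31/0.4514) = 0.5032 → 50.32%.

50.3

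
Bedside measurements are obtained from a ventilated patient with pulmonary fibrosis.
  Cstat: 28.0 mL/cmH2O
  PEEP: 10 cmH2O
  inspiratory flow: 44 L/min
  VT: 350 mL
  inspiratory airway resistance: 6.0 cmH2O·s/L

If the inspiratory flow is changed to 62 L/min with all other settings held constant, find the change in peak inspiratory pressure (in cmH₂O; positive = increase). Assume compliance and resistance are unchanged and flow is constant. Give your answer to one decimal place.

Flow: 44 L/min ÷ 60 = 0.7333 L/s.
New flow: 62 L/min ÷ 60 = 1.0333 L/s.
PIP = Vt/C + R·V̇ + PEEP (constant-flow equation of motion).
Only the resistive term changes: ΔPIP = R × ΔV̇ = 6.0 × (1.0333 − 0.7333) = 6.0 × 0.3 = 1.8 cmH2O.

1.8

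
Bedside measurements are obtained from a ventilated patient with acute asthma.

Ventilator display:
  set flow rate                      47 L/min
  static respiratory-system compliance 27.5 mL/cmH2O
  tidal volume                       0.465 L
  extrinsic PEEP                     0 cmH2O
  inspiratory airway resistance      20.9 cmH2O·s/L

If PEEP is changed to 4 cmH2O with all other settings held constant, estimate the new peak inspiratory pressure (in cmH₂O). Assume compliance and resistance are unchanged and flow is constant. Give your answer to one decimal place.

Flow: 47 L/min ÷ 60 = 0.7833 L/s.
PIP = Vt/C + R·V̇ + PEEP (constant-flow equation of motion).
Only the baseline term changes: ΔPIP = ΔPEEP = 4 − 0 = 4.0 cmH2O.
Original PIP = 465/27.5 + 20.9×0.7833 + 0 = 33.28 cmH2O; new PIP = 33.28 + (4.0) = 37.28 cmH2O.

37.3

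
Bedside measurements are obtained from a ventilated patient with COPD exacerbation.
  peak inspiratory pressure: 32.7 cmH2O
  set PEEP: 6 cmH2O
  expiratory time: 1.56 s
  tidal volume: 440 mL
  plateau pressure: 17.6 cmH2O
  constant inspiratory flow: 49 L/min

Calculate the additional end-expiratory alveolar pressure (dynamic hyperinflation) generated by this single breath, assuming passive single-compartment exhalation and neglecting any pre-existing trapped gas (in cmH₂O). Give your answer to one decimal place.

Flow: 49 L/min ÷ 60 = 0.8167 L/s.
R = (PIP − Pplat)/V̇ = (32.7 − 17.6) / 0.8167 = 15.1/0.8167 = 18.489 cmH2O·s/L.
C = Vt/(Pplat − PEEP) = 440.0 / (17.6 − 6) = 440.0/11.6 = 37.931 mL/cmH2O.
τ = R × C = 18.489 × 0.03793 L/cmH2O = 0.7013 s.
Fraction remaining = e^(−Te/τ) = e^(−1.56/0.7013) = 0.1081; trapped volume = 440.0 × 0.1081 = 47.564 mL.
Additional alveolar pressure from trapping ≈ V_trapped / C = 47.564 / 37.931 = 1.254 cmH2O.

1.3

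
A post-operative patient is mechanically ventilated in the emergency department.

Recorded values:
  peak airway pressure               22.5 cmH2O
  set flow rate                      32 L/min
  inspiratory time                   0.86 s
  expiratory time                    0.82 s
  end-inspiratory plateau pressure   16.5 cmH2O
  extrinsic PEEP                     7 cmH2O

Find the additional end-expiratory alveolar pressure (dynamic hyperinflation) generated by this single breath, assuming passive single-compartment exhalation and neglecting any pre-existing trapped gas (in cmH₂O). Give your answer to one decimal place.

2.1

Flow: 32 L/min ÷ 60 = 0.5333 L/s.
Vt = flow × Ti = 0.5333 L/s × 0.86 s × 1000 mL/L = 458.64 mL.
R = (PIP − Pplat)/V̇ = (22.5 − 16.5) / 0.5333 = 6.0/0.5333 = 11.251 cmH2O·s/L.
C = Vt/(Pplat − PEEP) = 458.64 / (16.5 − 7) = 458.64/9.5 = 48.278 mL/cmH2O.
τ = R × C = 11.251 × 0.04828 L/cmH2O = 0.5432 s.
Fraction remaining = e^(−Te/τ) = e^(−0.82/0.5432) = 0.221; trapped volume = 458.64 × 0.221 = 101.36 mL.
Additional alveolar pressure from trapping ≈ V_trapped / C = 101.36 / 48.278 = 2.1 cmH2O.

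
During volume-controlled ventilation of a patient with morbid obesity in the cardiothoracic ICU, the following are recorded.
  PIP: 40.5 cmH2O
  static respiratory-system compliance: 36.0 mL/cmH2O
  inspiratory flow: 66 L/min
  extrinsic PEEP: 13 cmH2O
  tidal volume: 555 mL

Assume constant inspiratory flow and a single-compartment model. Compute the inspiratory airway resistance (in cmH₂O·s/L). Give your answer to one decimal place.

Flow: 66 L/min ÷ 60 = 1.1 L/s.
Equation of motion (constant flow): PIP = Vt/C + R·V̇ + PEEP.
R·V̇ = PIP − Vt/C − PEEP = 40.5 − 555/36.0 − 13 = 40.5 − 15.417 − 13 = 12.083 cmH2O.
R = 12.083 / 1.1 = 10.985 cmH2O·s/L.

11.0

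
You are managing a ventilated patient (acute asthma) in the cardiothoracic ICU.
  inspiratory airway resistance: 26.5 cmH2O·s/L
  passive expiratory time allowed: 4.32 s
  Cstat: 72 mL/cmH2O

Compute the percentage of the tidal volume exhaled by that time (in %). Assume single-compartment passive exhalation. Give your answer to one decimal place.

89.6

τ = R × C = 26.5 × 72 mL/cmH2O = 26.5 × 0.072 L/cmH2O = 1.908 s.
Passive exhalation: V(t)/V₀ = e^(−t/τ) = e^(−4.32/1.908) = 0.1039.
Fraction exhaled = 1 − 0.1039 = 0.8961 → 89.61%.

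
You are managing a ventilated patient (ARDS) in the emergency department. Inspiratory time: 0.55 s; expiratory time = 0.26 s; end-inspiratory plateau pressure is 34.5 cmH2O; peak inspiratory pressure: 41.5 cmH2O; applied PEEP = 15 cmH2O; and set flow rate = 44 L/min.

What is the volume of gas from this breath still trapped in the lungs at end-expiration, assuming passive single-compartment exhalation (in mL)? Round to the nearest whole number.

Flow: 44 L/min ÷ 60 = 0.7333 L/s.
Vt = flow × Ti = 0.7333 L/s × 0.55 s × 1000 mL/L = 403.32 mL.
R = (PIP − Pplat)/V̇ = (41.5 − 34.5) / 0.7333 = 7.0/0.7333 = 9.546 cmH2O·s/L.
C = Vt/(Pplat − PEEP) = 403.32 / (34.5 − 15) = 403.32/19.5 = 20.683 mL/cmH2O.
τ = R × C = 9.546 × 0.02068 L/cmH2O = 0.1974 s.
Fraction remaining = e^(−Te/τ) = e^(−0.26/0.1974) = 0.2679.
Trapped volume = 403.32 × 0.2679 = 108.05 mL.

108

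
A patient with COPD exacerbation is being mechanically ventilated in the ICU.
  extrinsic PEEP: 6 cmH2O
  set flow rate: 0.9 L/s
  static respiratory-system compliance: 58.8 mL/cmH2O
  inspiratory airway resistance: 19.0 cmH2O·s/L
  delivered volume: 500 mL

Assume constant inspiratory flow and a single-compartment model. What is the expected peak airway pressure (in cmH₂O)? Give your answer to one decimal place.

Equation of motion (constant flow): PIP = Vt/C + R·V̇ + PEEP.
PIP = 500/58.8 + 19.0×0.9 + 6 = 8.503 + 17.1 + 6 = 31.603 cmH2O.

31.6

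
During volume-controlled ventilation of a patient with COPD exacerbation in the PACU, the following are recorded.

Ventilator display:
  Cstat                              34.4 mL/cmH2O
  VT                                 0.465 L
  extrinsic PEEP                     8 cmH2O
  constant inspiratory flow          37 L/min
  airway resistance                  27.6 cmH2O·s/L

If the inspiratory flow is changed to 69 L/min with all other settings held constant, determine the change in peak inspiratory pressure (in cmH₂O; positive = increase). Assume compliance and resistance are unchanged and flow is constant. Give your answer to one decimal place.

14.7

Flow: 37 L/min ÷ 60 = 0.6167 L/s.
New flow: 69 L/min ÷ 60 = 1.15 L/s.
PIP = Vt/C + R·V̇ + PEEP (constant-flow equation of motion).
Only the resistive term changes: ΔPIP = R × ΔV̇ = 27.6 × (1.15 − 0.6167) = 27.6 × 0.5333 = 14.719 cmH2O.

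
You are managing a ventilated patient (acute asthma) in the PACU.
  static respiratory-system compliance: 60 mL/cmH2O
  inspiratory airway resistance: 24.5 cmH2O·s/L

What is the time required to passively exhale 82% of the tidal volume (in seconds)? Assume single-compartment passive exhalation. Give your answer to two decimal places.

2.52

τ = R × C = 24.5 × 60 mL/cmH2O = 24.5 × 0.060 L/cmH2O = 1.47 s.
Exhaled fraction f = 1 − e^(−t/τ) → t = −τ·ln(1 − f) = −1.47·ln(0.18) = 2.521 s.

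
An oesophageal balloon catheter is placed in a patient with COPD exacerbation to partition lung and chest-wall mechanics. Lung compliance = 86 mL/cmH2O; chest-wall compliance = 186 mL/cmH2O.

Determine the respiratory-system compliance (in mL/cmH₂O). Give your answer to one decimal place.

58.8

Lung and chest wall are elastances in series: 1/Crs = 1/CL + 1/Ccw.
1/Crs = 1/86 + 1/186 = 0.017.
Crs = 58.824 mL/cmH2O.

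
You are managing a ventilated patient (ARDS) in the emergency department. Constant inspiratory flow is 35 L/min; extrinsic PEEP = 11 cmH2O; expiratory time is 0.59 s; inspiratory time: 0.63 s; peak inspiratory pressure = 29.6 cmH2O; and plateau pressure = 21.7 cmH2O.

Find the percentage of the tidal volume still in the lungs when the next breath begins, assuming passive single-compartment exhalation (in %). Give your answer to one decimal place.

28.1

Flow: 35 L/min ÷ 60 = 0.5833 L/s.
Vt = flow × Ti = 0.5833 L/s × 0.63 s × 1000 mL/L = 367.48 mL.
R = (PIP − Pplat)/V̇ = (29.6 − 21.7) / 0.5833 = 7.9/0.5833 = 13.544 cmH2O·s/L.
C = Vt/(Pplat − PEEP) = 367.48 / (21.7 − 11) = 367.48/10.7 = 34.344 mL/cmH2O.
τ = R × C = 13.544 × 0.03434 L/cmH2O = 0.4651 s.
Fraction remaining at end-expiration = e^(−Te/τ) = e^(−0.59/0.4651) = 0.2812 → 28.12%.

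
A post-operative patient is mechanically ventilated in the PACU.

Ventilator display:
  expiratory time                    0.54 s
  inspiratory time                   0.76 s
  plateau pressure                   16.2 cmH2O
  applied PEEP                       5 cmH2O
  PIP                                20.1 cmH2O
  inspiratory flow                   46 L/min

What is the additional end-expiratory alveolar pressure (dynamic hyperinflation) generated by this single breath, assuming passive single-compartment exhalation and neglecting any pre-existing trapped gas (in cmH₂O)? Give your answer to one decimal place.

Flow: 46 L/min ÷ 60 = 0.7667 L/s.
Vt = flow × Ti = 0.7667 L/s × 0.76 s × 1000 mL/L = 582.69 mL.
R = (PIP − Pplat)/V̇ = (20.1 − 16.2) / 0.7667 = 3.9/0.7667 = 5.087 cmH2O·s/L.
C = Vt/(Pplat − PEEP) = 582.69 / (16.2 − 5) = 582.69/11.2 = 52.026 mL/cmH2O.
τ = R × C = 5.087 × 0.05203 L/cmH2O = 0.2647 s.
Fraction remaining = e^(−Te/τ) = e^(−0.54/0.2647) = 0.13; trapped volume = 582.69 × 0.13 = 75.75 mL.
Additional alveolar pressure from trapping ≈ V_trapped / C = 75.75 / 52.026 = 1.456 cmH2O.

1.5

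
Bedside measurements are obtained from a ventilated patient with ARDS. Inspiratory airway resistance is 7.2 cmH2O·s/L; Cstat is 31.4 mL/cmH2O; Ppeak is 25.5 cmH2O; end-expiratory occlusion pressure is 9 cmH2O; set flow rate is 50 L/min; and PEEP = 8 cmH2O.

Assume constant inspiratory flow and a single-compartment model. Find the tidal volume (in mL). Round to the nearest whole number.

330

Flow: 50 L/min ÷ 60 = 0.8333 L/s.
Total PEEP = 9 cmH2O (set 8 + intrinsic 1); this is the baseline alveolar pressure.
Equation of motion (constant flow): PIP = Vt/C + R·V̇ + PEEP.
Vt/C = PIP − R·V̇ − PEEP = 25.5 − 6.0 − 9 = 10.5 cmH2O.
Vt = C × 10.5 = 31.4 × 10.5 = 329.7 mL.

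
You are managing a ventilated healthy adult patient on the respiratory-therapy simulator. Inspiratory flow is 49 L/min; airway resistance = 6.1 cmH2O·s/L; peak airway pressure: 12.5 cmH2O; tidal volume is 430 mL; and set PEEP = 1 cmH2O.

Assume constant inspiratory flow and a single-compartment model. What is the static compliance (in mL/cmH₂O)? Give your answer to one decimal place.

66.0

Flow: 49 L/min ÷ 60 = 0.8167 L/s.
Equation of motion (constant flow): PIP = Vt/C + R·V̇ + PEEP.
Vt/C = PIP − R·V̇ − PEEP = 12.5 − 6.1×0.8167 − 1 = 12.5 − 4.982 − 1 = 6.518 cmH2O.
C = Vt / 6.518 = 430 / 6.518 = 65.971 mL/cmH2O.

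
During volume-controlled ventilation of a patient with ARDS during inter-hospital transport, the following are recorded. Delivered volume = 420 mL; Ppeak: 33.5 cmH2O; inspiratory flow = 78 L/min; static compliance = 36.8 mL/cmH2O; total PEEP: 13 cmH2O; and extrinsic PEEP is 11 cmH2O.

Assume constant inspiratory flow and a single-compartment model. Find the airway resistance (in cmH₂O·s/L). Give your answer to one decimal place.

Flow: 78 L/min ÷ 60 = 1.3 L/s.
Total PEEP = 13 cmH2O (set 11 + intrinsic 2); this is the baseline alveolar pressure.
Equation of motion (constant flow): PIP = Vt/C + R·V̇ + PEEP.
R·V̇ = PIP − Vt/C − PEEP = 33.5 − 420/36.8 − 13 = 33.5 − 11.413 − 13 = 9.087 cmH2O.
R = 9.087 / 1.3 = 6.99 cmH2O·s/L.

7.0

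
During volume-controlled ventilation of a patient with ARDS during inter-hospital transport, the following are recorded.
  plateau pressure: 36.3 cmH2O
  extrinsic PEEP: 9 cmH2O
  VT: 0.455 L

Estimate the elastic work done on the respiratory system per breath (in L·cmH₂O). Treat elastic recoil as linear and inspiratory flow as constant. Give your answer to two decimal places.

Elastic work ≈ ½ × (Pplat − PEEP) × Vt = 0.5 × (36.3 − 9) × 0.455 L = 0.5 × 27.3 × 0.455 = 6.211 L·cmH2O.

6.21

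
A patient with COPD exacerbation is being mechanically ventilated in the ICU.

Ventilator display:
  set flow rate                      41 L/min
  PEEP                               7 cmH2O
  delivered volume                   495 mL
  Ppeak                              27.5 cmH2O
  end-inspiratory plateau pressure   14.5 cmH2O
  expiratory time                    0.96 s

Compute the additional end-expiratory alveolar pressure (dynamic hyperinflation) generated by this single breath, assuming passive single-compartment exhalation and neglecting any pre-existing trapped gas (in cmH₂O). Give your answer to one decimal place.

3.5

Flow: 41 L/min ÷ 60 = 0.6833 L/s.
R = (PIP − Pplat)/V̇ = (27.5 − 14.5) / 0.6833 = 13.0/0.6833 = 19.025 cmH2O·s/L.
C = Vt/(Pplat − PEEP) = 495.0 / (14.5 − 7) = 495.0/7.5 = 66.0 mL/cmH2O.
τ = R × C = 19.025 × 0.066 L/cmH2O = 1.256 s.
Fraction remaining = e^(−Te/τ) = e^(−0.96/1.256) = 0.4656; trapped volume = 495.0 × 0.4656 = 230.47 mL.
Additional alveolar pressure from trapping ≈ V_trapped / C = 230.47 / 66.0 = 3.492 cmH2O.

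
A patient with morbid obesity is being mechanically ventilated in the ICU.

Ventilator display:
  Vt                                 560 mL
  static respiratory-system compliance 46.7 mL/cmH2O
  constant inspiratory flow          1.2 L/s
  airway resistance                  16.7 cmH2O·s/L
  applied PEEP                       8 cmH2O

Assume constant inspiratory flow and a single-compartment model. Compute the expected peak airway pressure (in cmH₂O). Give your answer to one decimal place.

Equation of motion (constant flow): PIP = Vt/C + R·V̇ + PEEP.
PIP = 560/46.7 + 16.7×1.2 + 8 = 11.991 + 20.04 + 8 = 40.031 cmH2O.

40.0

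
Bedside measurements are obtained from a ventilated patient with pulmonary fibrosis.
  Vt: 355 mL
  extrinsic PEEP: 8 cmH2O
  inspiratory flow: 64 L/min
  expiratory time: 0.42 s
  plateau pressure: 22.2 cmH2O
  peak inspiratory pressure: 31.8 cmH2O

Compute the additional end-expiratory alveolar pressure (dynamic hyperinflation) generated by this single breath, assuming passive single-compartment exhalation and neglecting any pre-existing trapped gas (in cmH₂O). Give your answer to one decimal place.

2.2

Flow: 64 L/min ÷ 60 = 1.0667 L/s.
R = (PIP − Pplat)/V̇ = (31.8 − 22.2) / 1.0667 = 9.6/1.0667 = 9.0 cmH2O·s/L.
C = Vt/(Pplat − PEEP) = 355.0 / (22.2 − 8) = 355.0/14.2 = 25.0 mL/cmH2O.
τ = R × C = 9.0 × 0.025 L/cmH2O = 0.225 s.
Fraction remaining = e^(−Te/τ) = e^(−0.42/0.225) = 0.1546; trapped volume = 355.0 × 0.1546 = 54.883 mL.
Additional alveolar pressure from trapping ≈ V_trapped / C = 54.883 / 25.0 = 2.195 cmH2O.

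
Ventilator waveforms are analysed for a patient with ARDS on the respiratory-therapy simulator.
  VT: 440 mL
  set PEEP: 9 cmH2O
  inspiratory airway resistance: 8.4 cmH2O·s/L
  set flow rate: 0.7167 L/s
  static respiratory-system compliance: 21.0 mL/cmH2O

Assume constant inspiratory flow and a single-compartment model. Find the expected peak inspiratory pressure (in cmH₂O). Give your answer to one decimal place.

36.0

Equation of motion (constant flow): PIP = Vt/C + R·V̇ + PEEP.
PIP = 440/21.0 + 8.4×0.7167 + 9 = 20.952 + 6.02 + 9 = 35.972 cmH2O.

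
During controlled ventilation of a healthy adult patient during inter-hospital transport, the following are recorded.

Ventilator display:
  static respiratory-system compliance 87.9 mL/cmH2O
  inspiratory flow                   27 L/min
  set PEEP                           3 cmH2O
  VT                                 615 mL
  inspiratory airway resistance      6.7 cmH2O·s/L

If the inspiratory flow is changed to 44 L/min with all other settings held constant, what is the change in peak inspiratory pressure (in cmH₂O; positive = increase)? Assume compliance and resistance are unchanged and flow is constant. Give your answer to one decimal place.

1.9

Flow: 27 L/min ÷ 60 = 0.45 L/s.
New flow: 44 L/min ÷ 60 = 0.7333 L/s.
PIP = Vt/C + R·V̇ + PEEP (constant-flow equation of motion).
Only the resistive term changes: ΔPIP = R × ΔV̇ = 6.7 × (0.7333 − 0.45) = 6.7 × 0.2833 = 1.898 cmH2O.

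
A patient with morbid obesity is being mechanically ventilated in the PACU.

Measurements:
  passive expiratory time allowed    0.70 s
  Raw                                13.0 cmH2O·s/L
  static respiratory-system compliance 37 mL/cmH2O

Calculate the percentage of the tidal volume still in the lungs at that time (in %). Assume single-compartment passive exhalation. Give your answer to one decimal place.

23.3

τ = R × C = 13.0 × 37 mL/cmH2O = 13.0 × 0.037 L/cmH2O = 0.481 s.
Passive exhalation: V(t)/V₀ = e^(−t/τ) = e^(−0.70/0.481) = 0.2333.
Fraction remaining = 0.2333 → 23.33%.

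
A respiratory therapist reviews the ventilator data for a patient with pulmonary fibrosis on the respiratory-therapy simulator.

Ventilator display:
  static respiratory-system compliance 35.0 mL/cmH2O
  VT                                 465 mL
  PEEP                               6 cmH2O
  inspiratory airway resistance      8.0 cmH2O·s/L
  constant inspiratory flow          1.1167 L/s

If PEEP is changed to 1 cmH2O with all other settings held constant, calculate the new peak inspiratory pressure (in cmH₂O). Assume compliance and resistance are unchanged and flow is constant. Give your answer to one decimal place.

23.2

PIP = Vt/C + R·V̇ + PEEP (constant-flow equation of motion).
Only the baseline term changes: ΔPIP = ΔPEEP = 1 − 6 = -5.0 cmH2O.
Original PIP = 465/35.0 + 8.0×1.1167 + 6 = 28.219 cmH2O; new PIP = 28.219 + (-5.0) = 23.219 cmH2O.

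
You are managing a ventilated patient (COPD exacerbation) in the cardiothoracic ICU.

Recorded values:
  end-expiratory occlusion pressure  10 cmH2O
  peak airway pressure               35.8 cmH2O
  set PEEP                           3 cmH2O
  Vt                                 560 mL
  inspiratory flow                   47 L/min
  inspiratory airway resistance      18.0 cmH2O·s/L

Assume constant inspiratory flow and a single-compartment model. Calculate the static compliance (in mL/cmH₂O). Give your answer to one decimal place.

47.9

Flow: 47 L/min ÷ 60 = 0.7833 L/s.
Total PEEP = 10 cmH2O (set 3 + intrinsic 7); this is the baseline alveolar pressure.
Equation of motion (constant flow): PIP = Vt/C + R·V̇ + PEEP.
Vt/C = PIP − R·V̇ − PEEP = 35.8 − 18.0×0.7833 − 10 = 35.8 − 14.099 − 10 = 11.701 cmH2O.
C = Vt / 11.701 = 560 / 11.701 = 47.859 mL/cmH2O.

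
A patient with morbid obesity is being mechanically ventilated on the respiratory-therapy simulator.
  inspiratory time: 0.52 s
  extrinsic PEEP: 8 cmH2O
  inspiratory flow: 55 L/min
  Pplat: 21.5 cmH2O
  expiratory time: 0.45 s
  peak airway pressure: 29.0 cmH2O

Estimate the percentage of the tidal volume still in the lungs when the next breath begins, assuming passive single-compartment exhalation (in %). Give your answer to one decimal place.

Flow: 55 L/min ÷ 60 = 0.9167 L/s.
Vt = flow × Ti = 0.9167 L/s × 0.52 s × 1000 mL/L = 476.68 mL.
R = (PIP − Pplat)/V̇ = (29.0 − 21.5) / 0.9167 = 7.5/0.9167 = 8.182 cmH2O·s/L.
C = Vt/(Pplat − PEEP) = 476.68 / (21.5 − 8) = 476.68/13.5 = 35.31 mL/cmH2O.
τ = R × C = 8.182 × 0.03531 L/cmH2O = 0.2889 s.
Fraction remaining at end-expiration = e^(−Te/τ) = e^(−0.45/0.2889) = 0.2106 → 21.06%.

21.1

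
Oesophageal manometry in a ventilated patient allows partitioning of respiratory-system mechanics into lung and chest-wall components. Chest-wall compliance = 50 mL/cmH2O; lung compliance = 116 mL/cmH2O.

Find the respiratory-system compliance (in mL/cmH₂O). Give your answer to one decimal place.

Lung and chest wall are elastances in series: 1/Crs = 1/CL + 1/Ccw.
1/Crs = 1/116 + 1/50 = 0.02862.
Crs = 34.941 mL/cmH2O.

34.9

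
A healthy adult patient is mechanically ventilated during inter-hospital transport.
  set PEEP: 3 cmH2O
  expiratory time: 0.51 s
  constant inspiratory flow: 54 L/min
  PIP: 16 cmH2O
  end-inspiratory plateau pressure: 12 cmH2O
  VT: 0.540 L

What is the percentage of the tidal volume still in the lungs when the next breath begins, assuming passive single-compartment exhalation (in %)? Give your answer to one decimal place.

14.8

Flow: 54 L/min ÷ 60 = 0.9 L/s.
R = (PIP − Pplat)/V̇ = (16 − 12) / 0.9 = 4.0/0.9 = 4.444 cmH2O·s/L.
C = Vt/(Pplat − PEEP) = 540.0 / (12 − 3) = 540.0/9.0 = 60.0 mL/cmH2O.
τ = R × C = 4.444 × 0.06 L/cmH2O = 0.2666 s.
Fraction remaining at end-expiration = e^(−Te/τ) = e^(−0.51/0.2666) = 0.1476 → 14.76%.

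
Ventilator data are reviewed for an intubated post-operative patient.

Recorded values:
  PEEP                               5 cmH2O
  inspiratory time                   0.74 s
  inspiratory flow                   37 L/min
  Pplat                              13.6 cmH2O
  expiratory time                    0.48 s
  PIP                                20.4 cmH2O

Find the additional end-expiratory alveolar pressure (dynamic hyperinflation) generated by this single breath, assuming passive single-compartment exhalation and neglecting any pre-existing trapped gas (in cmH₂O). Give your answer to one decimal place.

3.8

Flow: 37 L/min ÷ 60 = 0.6167 L/s.
Vt = flow × Ti = 0.6167 L/s × 0.74 s × 1000 mL/L = 456.36 mL.
R = (PIP − Pplat)/V̇ = (20.4 − 13.6) / 0.6167 = 6.8/0.6167 = 11.026 cmH2O·s/L.
C = Vt/(Pplat − PEEP) = 456.36 / (13.6 − 5) = 456.36/8.6 = 53.065 mL/cmH2O.
τ = R × C = 11.026 × 0.05307 L/cmH2O = 0.5851 s.
Fraction remaining = e^(−Te/τ) = e^(−0.48/0.5851) = 0.4403; trapped volume = 456.36 × 0.4403 = 200.94 mL.
Additional alveolar pressure from trapping ≈ V_trapped / C = 200.94 / 53.065 = 3.787 cmH2O.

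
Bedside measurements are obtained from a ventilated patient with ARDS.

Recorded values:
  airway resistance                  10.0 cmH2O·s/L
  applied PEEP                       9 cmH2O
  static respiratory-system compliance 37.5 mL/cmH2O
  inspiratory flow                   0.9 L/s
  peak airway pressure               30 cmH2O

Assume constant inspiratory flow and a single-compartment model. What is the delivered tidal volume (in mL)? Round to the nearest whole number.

Equation of motion (constant flow): PIP = Vt/C + R·V̇ + PEEP.
Vt/C = PIP − R·V̇ − PEEP = 30 − 9.0 − 9 = 12.0 cmH2O.
Vt = C × 12.0 = 37.5 × 12.0 = 450.0 mL.

450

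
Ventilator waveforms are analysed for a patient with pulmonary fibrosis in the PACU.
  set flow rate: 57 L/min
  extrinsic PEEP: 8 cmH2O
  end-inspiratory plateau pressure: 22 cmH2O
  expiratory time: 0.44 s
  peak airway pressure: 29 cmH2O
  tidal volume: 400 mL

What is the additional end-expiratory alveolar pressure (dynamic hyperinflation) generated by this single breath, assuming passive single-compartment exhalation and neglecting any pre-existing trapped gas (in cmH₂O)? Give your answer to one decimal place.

Flow: 57 L/min ÷ 60 = 0.95 L/s.
R = (PIP − Pplat)/V̇ = (29 − 22) / 0.95 = 7.0/0.95 = 7.368 cmH2O·s/L.
C = Vt/(Pplat − PEEP) = 400.0 / (22 − 8) = 400.0/14.0 = 28.571 mL/cmH2O.
τ = R × C = 7.368 × 0.02857 L/cmH2O = 0.2105 s.
Fraction remaining = e^(−Te/τ) = e^(−0.44/0.2105) = 0.1237; trapped volume = 400.0 × 0.1237 = 49.48 mL.
Additional alveolar pressure from trapping ≈ V_trapped / C = 49.48 / 28.571 = 1.732 cmH2O.

1.7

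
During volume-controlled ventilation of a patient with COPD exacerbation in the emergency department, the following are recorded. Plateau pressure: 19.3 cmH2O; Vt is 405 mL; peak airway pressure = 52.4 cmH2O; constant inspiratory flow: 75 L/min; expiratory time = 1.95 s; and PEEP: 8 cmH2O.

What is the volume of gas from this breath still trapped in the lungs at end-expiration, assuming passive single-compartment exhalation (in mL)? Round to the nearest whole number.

Flow: 75 L/min ÷ 60 = 1.25 L/s.
R = (PIP − Pplat)/V̇ = (52.4 − 19.3) / 1.25 = 33.1/1.25 = 26.48 cmH2O·s/L.
C = Vt/(Pplat − PEEP) = 405.0 / (19.3 − 8) = 405.0/11.3 = 35.841 mL/cmH2O.
τ = R × C = 26.48 × 0.03584 L/cmH2O = 0.949 s.
Fraction remaining = e^(−Te/τ) = e^(−1.95/0.949) = 0.1281.
Trapped volume = 405.0 × 0.1281 = 51.881 mL.

52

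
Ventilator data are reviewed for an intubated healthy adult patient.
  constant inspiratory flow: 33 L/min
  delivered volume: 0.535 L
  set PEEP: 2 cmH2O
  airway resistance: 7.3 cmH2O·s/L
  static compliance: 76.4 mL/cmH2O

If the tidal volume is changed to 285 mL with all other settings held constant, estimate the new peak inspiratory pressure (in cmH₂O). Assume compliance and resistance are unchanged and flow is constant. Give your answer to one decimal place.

Flow: 33 L/min ÷ 60 = 0.55 L/s.
PIP = Vt/C + R·V̇ + PEEP (constant-flow equation of motion).
Only the elastic term changes: ΔPIP = ΔVt / C = (285 − 535) / 76.4 = -3.272 cmH2O.
Original PIP = 535/76.4 + 7.3×0.55 + 2 = 13.018 cmH2O; new PIP = 13.018 + (-3.272) = 9.746 cmH2O.

9.7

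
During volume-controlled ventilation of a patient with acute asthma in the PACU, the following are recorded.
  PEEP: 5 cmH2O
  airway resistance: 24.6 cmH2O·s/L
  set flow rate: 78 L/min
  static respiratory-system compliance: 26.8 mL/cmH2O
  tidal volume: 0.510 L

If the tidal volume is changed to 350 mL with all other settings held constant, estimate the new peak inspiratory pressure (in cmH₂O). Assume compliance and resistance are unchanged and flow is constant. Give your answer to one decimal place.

Flow: 78 L/min ÷ 60 = 1.3 L/s.
PIP = Vt/C + R·V̇ + PEEP (constant-flow equation of motion).
Only the elastic term changes: ΔPIP = ΔVt / C = (350 − 510) / 26.8 = -5.97 cmH2O.
Original PIP = 510/26.8 + 24.6×1.3 + 5 = 56.01 cmH2O; new PIP = 56.01 + (-5.97) = 50.04 cmH2O.

50.0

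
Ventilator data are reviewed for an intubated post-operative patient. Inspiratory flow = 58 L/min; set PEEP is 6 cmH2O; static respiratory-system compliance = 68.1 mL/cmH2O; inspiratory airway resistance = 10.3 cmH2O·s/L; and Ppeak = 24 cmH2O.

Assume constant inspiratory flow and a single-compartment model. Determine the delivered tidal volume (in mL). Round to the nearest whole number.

548

Flow: 58 L/min ÷ 60 = 0.9667 L/s.
Equation of motion (constant flow): PIP = Vt/C + R·V̇ + PEEP.
Vt/C = PIP − R·V̇ − PEEP = 24 − 9.957 − 6 = 8.043 cmH2O.
Vt = C × 8.043 = 68.1 × 8.043 = 547.73 mL.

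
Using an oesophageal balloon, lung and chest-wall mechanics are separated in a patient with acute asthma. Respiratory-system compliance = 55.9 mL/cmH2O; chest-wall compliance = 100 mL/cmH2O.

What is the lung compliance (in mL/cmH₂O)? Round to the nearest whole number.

127

1/CL = 1/Crs − 1/Ccw.
1/CL = 1/55.9 − 1/100 = 0.007889.
CL = 126.76 mL/cmH2O.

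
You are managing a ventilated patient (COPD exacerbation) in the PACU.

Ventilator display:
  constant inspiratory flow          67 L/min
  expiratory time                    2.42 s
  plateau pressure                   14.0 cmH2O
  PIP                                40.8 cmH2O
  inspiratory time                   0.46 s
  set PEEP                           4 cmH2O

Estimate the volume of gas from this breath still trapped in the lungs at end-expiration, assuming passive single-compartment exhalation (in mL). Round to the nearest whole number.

72

Flow: 67 L/min ÷ 60 = 1.1167 L/s.
Vt = flow × Ti = 1.1167 L/s × 0.46 s × 1000 mL/L = 513.68 mL.
R = (PIP − Pplat)/V̇ = (40.8 − 14.0) / 1.1167 = 26.8/1.1167 = 23.999 cmH2O·s/L.
C = Vt/(Pplat − PEEP) = 513.68 / (14.0 − 4) = 513.68/10.0 = 51.368 mL/cmH2O.
τ = R × C = 23.999 × 0.05137 L/cmH2O = 1.233 s.
Fraction remaining = e^(−Te/τ) = e^(−2.42/1.233) = 0.1405.
Trapped volume = 513.68 × 0.1405 = 72.172 mL.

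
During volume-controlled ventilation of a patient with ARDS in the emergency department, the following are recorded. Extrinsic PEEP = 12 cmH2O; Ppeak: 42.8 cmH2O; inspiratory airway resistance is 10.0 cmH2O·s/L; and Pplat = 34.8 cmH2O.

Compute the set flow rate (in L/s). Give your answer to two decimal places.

flow = (PIP − Pplat) / Raw = 8.0 / 10.0 = 0.8 L/s.

0.80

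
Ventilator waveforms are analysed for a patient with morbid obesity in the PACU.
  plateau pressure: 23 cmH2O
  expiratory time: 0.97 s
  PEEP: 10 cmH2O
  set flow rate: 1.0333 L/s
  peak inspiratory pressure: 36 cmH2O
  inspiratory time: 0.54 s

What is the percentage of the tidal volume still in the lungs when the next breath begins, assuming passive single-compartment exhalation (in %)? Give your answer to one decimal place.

Vt = flow × Ti = 1.0333 L/s × 0.54 s × 1000 mL/L = 557.98 mL.
R = (PIP − Pplat)/V̇ = (36 − 23) / 1.0333 = 13.0/1.0333 = 12.581 cmH2O·s/L.
C = Vt/(Pplat − PEEP) = 557.98 / (23 − 10) = 557.98/13.0 = 42.922 mL/cmH2O.
τ = R × C = 12.581 × 0.04292 L/cmH2O = 0.54 s.
Fraction remaining at end-expiration = e^(−Te/τ) = e^(−0.97/0.54) = 0.1659 → 16.59%.

16.6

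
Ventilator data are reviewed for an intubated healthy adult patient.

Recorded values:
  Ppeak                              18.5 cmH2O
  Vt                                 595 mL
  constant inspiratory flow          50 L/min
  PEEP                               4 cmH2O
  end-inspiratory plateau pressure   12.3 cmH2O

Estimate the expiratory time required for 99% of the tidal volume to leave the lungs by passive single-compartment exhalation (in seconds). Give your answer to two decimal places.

2.46

Flow: 50 L/min ÷ 60 = 0.8333 L/s.
R = (PIP − Pplat)/V̇ = (18.5 − 12.3) / 0.8333 = 6.2/0.8333 = 7.44 cmH2O·s/L.
C = Vt/(Pplat − PEEP) = 595.0 / (12.3 − 4) = 595.0/8.3 = 71.687 mL/cmH2O.
τ = R × C = 7.44 × 0.07169 L/cmH2O = 0.5334 s.
t = −τ·ln(1 − 0.99) = −0.5334·ln(0.01) = 2.456 s.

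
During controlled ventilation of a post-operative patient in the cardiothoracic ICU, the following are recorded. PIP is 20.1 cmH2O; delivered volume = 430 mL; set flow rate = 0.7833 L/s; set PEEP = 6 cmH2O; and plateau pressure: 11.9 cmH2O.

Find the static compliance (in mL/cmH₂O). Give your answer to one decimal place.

72.9

Cstat = Vt / (Pplat − PEEP) = 430 / (11.9 − 6) = 430 / 5.9 = 72.881 mL/cmH2O.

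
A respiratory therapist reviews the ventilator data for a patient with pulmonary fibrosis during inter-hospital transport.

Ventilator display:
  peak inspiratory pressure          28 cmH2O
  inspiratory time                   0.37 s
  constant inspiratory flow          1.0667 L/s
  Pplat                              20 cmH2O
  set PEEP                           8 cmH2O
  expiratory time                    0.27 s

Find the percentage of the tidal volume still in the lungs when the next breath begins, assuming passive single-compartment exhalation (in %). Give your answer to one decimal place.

33.5

Vt = flow × Ti = 1.0667 L/s × 0.37 s × 1000 mL/L = 394.68 mL.
R = (PIP − Pplat)/V̇ = (28 − 20) / 1.0667 = 8.0/1.0667 = 7.5 cmH2O·s/L.
C = Vt/(Pplat − PEEP) = 394.68 / (20 − 8) = 394.68/12.0 = 32.89 mL/cmH2O.
τ = R × C = 7.5 × 0.03289 L/cmH2O = 0.2467 s.
Fraction remaining at end-expiration = e^(−Te/τ) = e^(−0.27/0.2467) = 0.3347 → 33.47%.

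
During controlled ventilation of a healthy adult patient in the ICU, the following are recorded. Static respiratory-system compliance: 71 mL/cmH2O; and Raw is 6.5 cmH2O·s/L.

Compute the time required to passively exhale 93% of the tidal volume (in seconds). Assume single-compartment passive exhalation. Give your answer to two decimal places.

1.23

τ = R × C = 6.5 × 71 mL/cmH2O = 6.5 × 0.071 L/cmH2O = 0.4615 s.
Exhaled fraction f = 1 − e^(−t/τ) → t = −τ·ln(1 − f) = −0.4615·ln(0.07) = 1.227 s.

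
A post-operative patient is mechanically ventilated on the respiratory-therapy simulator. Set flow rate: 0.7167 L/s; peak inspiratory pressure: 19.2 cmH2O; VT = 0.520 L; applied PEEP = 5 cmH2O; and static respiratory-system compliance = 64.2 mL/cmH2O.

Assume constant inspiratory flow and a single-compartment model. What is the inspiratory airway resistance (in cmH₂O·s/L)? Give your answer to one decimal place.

8.5

Equation of motion (constant flow): PIP = Vt/C + R·V̇ + PEEP.
R·V̇ = PIP − Vt/C − PEEP = 19.2 − 520/64.2 − 5 = 19.2 − 8.1 − 5 = 6.1 cmH2O.
R = 6.1 / 0.7167 = 8.511 cmH2O·s/L.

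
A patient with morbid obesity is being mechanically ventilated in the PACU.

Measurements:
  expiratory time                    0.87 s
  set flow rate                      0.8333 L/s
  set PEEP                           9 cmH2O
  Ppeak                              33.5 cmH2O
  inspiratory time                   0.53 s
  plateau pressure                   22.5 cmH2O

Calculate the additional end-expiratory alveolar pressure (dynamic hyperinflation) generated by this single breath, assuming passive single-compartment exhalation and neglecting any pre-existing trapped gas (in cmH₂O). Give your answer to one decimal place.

Vt = flow × Ti = 0.8333 L/s × 0.53 s × 1000 mL/L = 441.65 mL.
R = (PIP − Pplat)/V̇ = (33.5 − 22.5) / 0.8333 = 11.0/0.8333 = 13.201 cmH2O·s/L.
C = Vt/(Pplat − PEEP) = 441.65 / (22.5 − 9) = 441.65/13.5 = 32.715 mL/cmH2O.
τ = R × C = 13.201 × 0.03272 L/cmH2O = 0.4319 s.
Fraction remaining = e^(−Te/τ) = e^(−0.87/0.4319) = 0.1334; trapped volume = 441.65 × 0.1334 = 58.916 mL.
Additional alveolar pressure from trapping ≈ V_trapped / C = 58.916 / 32.715 = 1.801 cmH2O.

1.8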